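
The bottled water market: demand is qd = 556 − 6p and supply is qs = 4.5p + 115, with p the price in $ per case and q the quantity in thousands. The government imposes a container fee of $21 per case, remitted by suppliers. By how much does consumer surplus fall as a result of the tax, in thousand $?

Consumer surplus falls by $2493 thousand.

Without the tax, 556 − 6p = 4.5p + 115 gives 10.5p = 441, so p* = $42 and q* = 304.
With the tax collected from suppliers, supply shifts: qs = 4.5(p − 21) + 115.
New equilibrium: buyers pay $51, suppliers receive $30, q = 250. (Wedge: pb − ps = 21.)
ΔCS is the trapezoid between Q = 250 and Q = 304 of height $9: ½ · (304 + 250) · 9 = $2493.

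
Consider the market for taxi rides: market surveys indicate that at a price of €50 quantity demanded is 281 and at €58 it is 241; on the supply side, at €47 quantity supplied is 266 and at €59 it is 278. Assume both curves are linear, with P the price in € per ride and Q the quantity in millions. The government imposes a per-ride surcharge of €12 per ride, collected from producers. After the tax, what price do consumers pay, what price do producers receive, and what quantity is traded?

Demand slope: (241 − 281)/(58 − 50) = -5, so Qd = 531 − 5P.
Supply slope: (278 − 266)/(59 − 47) = 1, so Qs = P + 219.
Before the tax: set 531 − 5P = P + 219 → P* = €52, Q* = 271.
With the tax collected from producers, supply shifts: Qs = (P − 12) + 219.
Solving gives Q = 261 with consumers paying €54 and producers receiving €42 (the €12 wedge).
The less price-elastic side of the market bears the larger share of a per-unit tax.

Consumers pay €54; producers receive €42; quantity = 261.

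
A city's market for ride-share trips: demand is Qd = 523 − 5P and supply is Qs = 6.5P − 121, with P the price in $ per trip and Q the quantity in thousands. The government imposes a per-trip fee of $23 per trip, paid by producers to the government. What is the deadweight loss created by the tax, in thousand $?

Deadweight loss = $747.5 thousand.

Without the tax, 523 − 5P = 6.5P − 121 gives 11.5P = 644, so P* = $56 and Q* = 243.
With the tax collected from producers, supply shifts: Qs = 6.5(P − 23) − 121.
New equilibrium: buyers pay $69, producers receive $46, Q = 178. (Wedge: Pb − Ps = 23.)
Quantity falls by |ΔQ| = |243 − 178| = 65.
DWL = ½ · t · |ΔQ| = ½ · 23 · 65 = $747.5.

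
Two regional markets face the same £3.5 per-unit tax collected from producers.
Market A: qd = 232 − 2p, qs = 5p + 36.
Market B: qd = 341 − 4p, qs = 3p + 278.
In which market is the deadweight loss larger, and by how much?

Market A: pre-tax p* = £28, q* = 176; post-tax q = 171; deadweight loss = £8.75.
Market B: pre-tax p* = £9, q* = 305; post-tax q = 299; deadweight loss = £10.5.
Difference: £8.75 vs £10.5 → market B is larger by £1.75.

Market B, by £1.75.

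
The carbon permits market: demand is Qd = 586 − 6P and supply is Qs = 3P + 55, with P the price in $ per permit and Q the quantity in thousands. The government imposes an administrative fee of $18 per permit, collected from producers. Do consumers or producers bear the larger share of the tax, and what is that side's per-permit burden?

Producers bear the larger share: $12 per permit.

Without the tax, 586 − 6P = 3P + 55 gives 9P = 531, so P* = $59 and Q* = 232.
With the tax collected from producers, supply shifts: Qs = 3(P − 18) + 55.
New equilibrium: consumers pay $65, producers receive $47, Q = 196. (Wedge: Pb − Ps = 18.)
Per-permit burden: consumers $6, producers $12.
Producers take the larger share because supply is less price-elastic here (demand slope 6 vs supply slope 3).
The less price-elastic side of the market bears the larger share of a per-unit tax.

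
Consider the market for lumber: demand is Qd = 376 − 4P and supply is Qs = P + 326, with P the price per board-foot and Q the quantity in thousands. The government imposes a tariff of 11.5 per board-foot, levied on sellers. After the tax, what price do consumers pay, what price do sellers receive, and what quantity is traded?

Without the tax, 376 − 4P = P + 326 gives 5P = 50, so P* = 10 and Q* = 336.
With the tax collected from sellers, supply shifts: Qs = (P − 11.5) + 326.
New equilibrium: consumers pay 12.3, sellers receive 0.8, Q = 326.8. (Wedge: Pb − Ps = 11.5.)
The less price-elastic side of the market bears the larger share of a per-unit tax.

Consumers pay 12.3; sellers receive 0.8; quantity = 326.8.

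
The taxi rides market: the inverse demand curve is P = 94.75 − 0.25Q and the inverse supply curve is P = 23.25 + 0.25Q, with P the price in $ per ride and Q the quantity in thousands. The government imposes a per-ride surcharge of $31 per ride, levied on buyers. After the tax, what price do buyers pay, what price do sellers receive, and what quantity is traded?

Buyers pay $74.5; sellers receive $43.5; quantity = 81.

Inverting to Q(P) form: Qd = 379 − 4P; Qs = 4P − 93.
Before the tax: set 379 − 4P = 4P − 93 → P* = $59, Q* = 143.
With the tax collected from buyers, demand (in seller-price terms) shifts: Qd = 379 − 4(P + 31).
New equilibrium: buyers pay $74.5, sellers receive $43.5, Q = 81. (Wedge: Pb − Ps = 31.)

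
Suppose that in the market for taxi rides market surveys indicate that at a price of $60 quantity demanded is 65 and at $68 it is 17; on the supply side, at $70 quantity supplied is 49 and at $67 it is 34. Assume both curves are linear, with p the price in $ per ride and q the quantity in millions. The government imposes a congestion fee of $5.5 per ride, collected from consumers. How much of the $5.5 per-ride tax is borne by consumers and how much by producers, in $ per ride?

Demand slope: (17 − 65)/(68 − 60) = -6, so qd = 425 − 6p.
Supply slope: (34 − 49)/(67 − 70) = 5, so qs = 5p − 301.
Without the tax, 425 − 6p = 5p − 301 gives 11p = 726, so p* = $66 and q* = 29.
With the tax collected from consumers, demand (in seller-price terms) shifts: qd = 425 − 6(p + 5.5).
Solving gives q = 14 with consumers paying $68.5 and producers receiving $63 (the $5.5 wedge).
Burden on consumers: $2.5; on producers: $3. (They sum to $5.5.)
The less price-elastic side of the market bears the larger share of a per-unit tax.

Consumers bear $2.5 per ride; producers bear $3 per ride.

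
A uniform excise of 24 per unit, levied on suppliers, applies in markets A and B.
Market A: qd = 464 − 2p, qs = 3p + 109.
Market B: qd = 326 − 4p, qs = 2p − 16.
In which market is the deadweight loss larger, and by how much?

Market B, by 38.4.

Market A: pre-tax p* = 71, q* = 322; post-tax q = 293.2; deadweight loss = 345.6.
Market B: pre-tax p* = 57, q* = 98; post-tax q = 66; deadweight loss = 384.
Difference: 345.6 vs 384 → market B is larger by 38.4.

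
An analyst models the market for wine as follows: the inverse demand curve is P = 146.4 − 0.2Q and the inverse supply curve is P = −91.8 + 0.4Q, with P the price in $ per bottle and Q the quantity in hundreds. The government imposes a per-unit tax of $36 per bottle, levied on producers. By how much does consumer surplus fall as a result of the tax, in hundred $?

Consumer surplus falls by $4404 hundred.

Rewrite in direct form: Qd = 732 − 5P and Qs = 2.5P + 229.5.
Without the tax, 732 − 5P = 2.5P + 229.5 gives 7.5P = 502.5, so P* = $67 and Q* = 397.
With the tax collected from producers, supply shifts: Qs = 2.5(P − 36) + 229.5.
New equilibrium: buyers pay $79, producers receive $43, Q = 337. (Wedge: Pb − Ps = 36.)
ΔCS is the trapezoid between Q = 337 and Q = 397 of height $12: ½ · (397 + 337) · 12 = $4404.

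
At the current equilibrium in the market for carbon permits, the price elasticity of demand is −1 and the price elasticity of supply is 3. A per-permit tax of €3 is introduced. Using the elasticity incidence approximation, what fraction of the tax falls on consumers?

Incidence ratio: consumers' share ≈ εs / (εs + |εd|) = 3 / (3 + 1) = 0.75.
Supply is the more elastic side, so consumers bear the larger share.

Consumers' share ≈ 0.75.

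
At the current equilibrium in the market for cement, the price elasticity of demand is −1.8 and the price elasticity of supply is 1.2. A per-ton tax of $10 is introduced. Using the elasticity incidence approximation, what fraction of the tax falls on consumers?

Incidence ratio: consumers' share ≈ εs / (εs + |εd|) = 1.2 / (1.2 + 1.8) = 0.4.
Supply is the less elastic side, so consumers bear the smaller share.

Consumers' share ≈ 0.4.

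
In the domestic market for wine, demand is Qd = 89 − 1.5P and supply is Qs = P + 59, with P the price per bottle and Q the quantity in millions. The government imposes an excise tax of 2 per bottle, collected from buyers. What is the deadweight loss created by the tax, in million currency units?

Deadweight loss = 1.2 million.

Before the tax: set 89 − 1.5P = P + 59 → P* = 12, Q* = 71.
With the tax collected from buyers, demand (in seller-price terms) shifts: Qd = 89 − 1.5(P + 2).
Solving gives Q = 69.8 with buyers paying 12.8 and suppliers receiving 10.8 (the 2 wedge).
Quantity falls by |ΔQ| = |71 − 69.8| = 1.2.
DWL = ½ · t · |ΔQ| = ½ · 2 · 1.2 = 1.2.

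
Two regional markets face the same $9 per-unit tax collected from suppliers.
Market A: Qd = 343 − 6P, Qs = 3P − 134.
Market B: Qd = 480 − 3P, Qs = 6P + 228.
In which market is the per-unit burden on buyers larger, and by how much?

Market B, by $3.

Market A: pre-tax P* = $53, Q* = 25; post-tax Q = 7; per-unit burden on buyers = $3.
Market B: pre-tax P* = $28, Q* = 396; post-tax Q = 378; per-unit burden on buyers = $6.
Difference: $3 vs $6 → market B is larger by $3.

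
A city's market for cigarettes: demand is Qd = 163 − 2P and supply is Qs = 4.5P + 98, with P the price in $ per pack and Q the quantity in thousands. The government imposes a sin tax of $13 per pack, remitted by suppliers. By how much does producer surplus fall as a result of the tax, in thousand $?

Producer surplus falls by $536 thousand.

Without the tax, 163 − 2P = 4.5P + 98 gives 6.5P = 65, so P* = $10 and Q* = 143.
With the tax collected from suppliers, supply shifts: Qs = 4.5(P − 13) + 98.
New equilibrium: buyers pay $19, suppliers receive $6, Q = 125. (Wedge: Pb − Ps = 13.)
ΔPS is the trapezoid between Q = 125 and Q = 143 of height $4: ½ · (143 + 125) · 4 = $536.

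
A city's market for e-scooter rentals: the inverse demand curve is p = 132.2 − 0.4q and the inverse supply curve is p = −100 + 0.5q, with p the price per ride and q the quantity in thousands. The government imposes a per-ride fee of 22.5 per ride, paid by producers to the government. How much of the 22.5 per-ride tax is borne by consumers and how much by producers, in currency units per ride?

Consumers bear 10 per ride; producers bear 12.5 per ride.

Rewrite in direct form: qd = 330.5 − 2.5p and qs = 2p + 200.
Before the tax: set 330.5 − 2.5p = 2p + 200 → p* = 29, q* = 258.
With the tax collected from producers, supply shifts: qs = 2(p − 22.5) + 200.
Solving gives q = 233 with consumers paying 39 and producers receiving 16.5 (the 22.5 wedge).
Burden on consumers: 10; on producers: 12.5. (They sum to 22.5.)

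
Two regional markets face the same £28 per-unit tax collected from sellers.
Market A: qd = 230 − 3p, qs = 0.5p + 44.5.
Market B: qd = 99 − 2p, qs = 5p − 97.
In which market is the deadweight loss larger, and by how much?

Market A: pre-tax p* = £53, q* = 71; post-tax q = 59; deadweight loss = £168.
Market B: pre-tax p* = £28, q* = 43; post-tax q = 3; deadweight loss = £560.
Difference: £168 vs £560 → market B is larger by £392.

Market B, by £392.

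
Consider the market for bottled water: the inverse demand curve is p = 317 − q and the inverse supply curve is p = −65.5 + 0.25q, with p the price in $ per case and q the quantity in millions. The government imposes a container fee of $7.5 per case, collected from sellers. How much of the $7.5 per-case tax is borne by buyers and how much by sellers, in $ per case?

Inverting to q(p) form: qd = 317 − p; qs = 4p + 262.
Before the tax: set 317 − p = 4p + 262 → p* = $11, q* = 306.
With the tax collected from sellers, supply shifts: qs = 4(p − 7.5) + 262.
New equilibrium: buyers pay $17, sellers receive $9.5, q = 300. (Wedge: pb − ps = 7.5.)
Burden on buyers: $6; on sellers: $1.5. (They sum to $7.5.)
The less price-elastic side of the market bears the larger share of a per-unit tax.

Buyers bear $6 per case; sellers bear $1.5 per case.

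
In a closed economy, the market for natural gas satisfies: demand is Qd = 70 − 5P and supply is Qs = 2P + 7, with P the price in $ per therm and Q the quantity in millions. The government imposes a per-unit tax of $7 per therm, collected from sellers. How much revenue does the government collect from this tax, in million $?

Tax revenue = $105 million.

Before the tax: set 70 − 5P = 2P + 7 → P* = $9, Q* = 25.
With the tax collected from sellers, supply shifts: Qs = 2(P − 7) + 7.
Solving gives Q = 15 with consumers paying $11 and sellers receiving $4 (the $7 wedge).
Revenue = t · Q = 7 · 15 = $105.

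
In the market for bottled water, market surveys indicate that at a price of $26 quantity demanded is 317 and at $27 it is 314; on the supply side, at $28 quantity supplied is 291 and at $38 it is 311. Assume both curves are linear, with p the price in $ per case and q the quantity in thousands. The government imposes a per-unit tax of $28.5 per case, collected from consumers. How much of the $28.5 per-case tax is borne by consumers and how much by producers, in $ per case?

Demand slope: (314 − 317)/(27 − 26) = -3, so qd = 395 − 3p.
Supply slope: (311 − 291)/(38 − 28) = 2, so qs = 2p + 235.
Before the tax: set 395 − 3p = 2p + 235 → p* = $32, q* = 299.
With the tax collected from consumers, demand (in seller-price terms) shifts: qd = 395 − 3(p + 28.5).
New equilibrium: consumers pay $43.4, producers receive $14.9, q = 264.8. (Wedge: pb − ps = 28.5.)
Burden on consumers: $11.4; on producers: $17.1. (They sum to $28.5.)

Consumers bear $11.4 per case; producers bear $17.1 per case.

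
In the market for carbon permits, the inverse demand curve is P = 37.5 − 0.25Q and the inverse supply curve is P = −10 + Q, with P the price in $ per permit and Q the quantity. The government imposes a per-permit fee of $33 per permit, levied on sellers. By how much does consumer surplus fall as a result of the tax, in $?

Inverting to Q(P) form: Qd = 150 − 4P; Qs = P + 10.
Without the tax, 150 − 4P = P + 10 gives 5P = 140, so P* = $28 and Q* = 38.
With the tax collected from sellers, supply shifts: Qs = (P − 33) + 10.
Solving gives Q = 11.6 with buyers paying $34.6 and sellers receiving $1.6 (the $33 wedge).
ΔCS is the trapezoid between Q = 11.6 and Q = 38 of height $6.6: ½ · (38 + 11.6) · 6.6 = $163.68.

Consumer surplus falls by $163.68.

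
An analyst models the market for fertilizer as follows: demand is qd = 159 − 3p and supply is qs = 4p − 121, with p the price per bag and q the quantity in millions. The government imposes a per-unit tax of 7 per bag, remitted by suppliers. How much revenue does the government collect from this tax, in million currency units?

Tax revenue = 189 million.

Without the tax, 159 − 3p = 4p − 121 gives 7p = 280, so p* = 40 and q* = 39.
With the tax collected from suppliers, supply shifts: qs = 4(p − 7) − 121.
Solving gives q = 27 with consumers paying 44 and suppliers receiving 37 (the 7 wedge).
Revenue = t · Q = 7 · 27 = 189.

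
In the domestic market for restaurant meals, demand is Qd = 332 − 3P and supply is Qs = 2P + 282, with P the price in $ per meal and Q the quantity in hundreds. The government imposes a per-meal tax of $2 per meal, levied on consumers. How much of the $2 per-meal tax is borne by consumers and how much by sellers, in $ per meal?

Without the tax, 332 − 3P = 2P + 282 gives 5P = 50, so P* = $10 and Q* = 302.
With the tax collected from consumers, demand (in seller-price terms) shifts: Qd = 332 − 3(P + 2).
New equilibrium: consumers pay $10.8, sellers receive $8.8, Q = 299.6. (Wedge: Pb − Ps = 2.)
Burden on consumers: $0.8; on sellers: $1.2. (They sum to $2.)

Consumers bear $0.8 per meal; sellers bear $1.2 per meal.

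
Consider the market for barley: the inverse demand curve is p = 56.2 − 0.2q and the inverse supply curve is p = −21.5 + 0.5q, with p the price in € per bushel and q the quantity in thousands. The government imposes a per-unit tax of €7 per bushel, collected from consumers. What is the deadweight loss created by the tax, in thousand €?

Rewrite in direct form: qd = 281 − 5p and qs = 2p + 43.
Before the tax: set 281 − 5p = 2p + 43 → p* = €34, q* = 111.
With the tax collected from consumers, demand (in seller-price terms) shifts: qd = 281 − 5(p + 7).
Solving gives q = 101 with consumers paying €36 and producers receiving €29 (the €7 wedge).
Quantity falls by |ΔQ| = |111 − 101| = 10.
DWL = ½ · t · |ΔQ| = ½ · 7 · 10 = €35.

Deadweight loss = €35 thousand.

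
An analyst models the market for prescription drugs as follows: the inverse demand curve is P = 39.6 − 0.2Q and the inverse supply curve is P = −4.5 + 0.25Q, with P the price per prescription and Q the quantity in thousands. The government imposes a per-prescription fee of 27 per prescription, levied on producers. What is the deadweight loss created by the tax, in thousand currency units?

Deadweight loss = 810 thousand.

Inverting to Q(P) form: Qd = 198 − 5P; Qs = 4P + 18.
Without the tax, 198 − 5P = 4P + 18 gives 9P = 180, so P* = 20 and Q* = 98.
With the tax collected from producers, supply shifts: Qs = 4(P − 27) + 18.
New equilibrium: consumers pay 32, producers receive 5, Q = 38. (Wedge: Pb − Ps = 27.)
Quantity falls by |ΔQ| = |98 − 38| = 60.
DWL = ½ · t · |ΔQ| = ½ · 27 · 60 = 810.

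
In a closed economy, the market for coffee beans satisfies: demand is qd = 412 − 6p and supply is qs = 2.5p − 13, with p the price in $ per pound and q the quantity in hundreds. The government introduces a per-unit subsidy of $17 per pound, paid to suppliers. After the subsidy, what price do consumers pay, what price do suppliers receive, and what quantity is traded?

Before the subsidy: set 412 − 6p = 2.5p − 13 → p* = $50, q* = 112.
With a per-unit subsidy paid to suppliers, each receives p + 17 per unit sold, so supply becomes qs = 2.5(p + 17) − 13.
New equilibrium: consumers pay $45, suppliers receive $62, q = 142. (Wedge: pb − ps = −17.)

Consumers pay $45; suppliers receive $62; quantity = 142.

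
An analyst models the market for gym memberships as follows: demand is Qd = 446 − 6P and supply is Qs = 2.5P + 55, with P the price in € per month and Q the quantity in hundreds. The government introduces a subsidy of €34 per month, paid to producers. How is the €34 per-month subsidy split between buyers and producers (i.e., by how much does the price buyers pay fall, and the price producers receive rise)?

Before the subsidy: set 446 − 6P = 2.5P + 55 → P* = €46, Q* = 170.
With a per-unit subsidy paid to producers, each receives P + 34 per unit sold, so supply becomes Qs = 2.5(P + 34) + 55.
Solving gives Q = 230 with buyers paying €36 and producers receiving €70 (the €34 wedge).
Gain to buyers: €10; to producers: €24. (They sum to €34.)

Buyers gain €10 per month; producers gain €24 per month.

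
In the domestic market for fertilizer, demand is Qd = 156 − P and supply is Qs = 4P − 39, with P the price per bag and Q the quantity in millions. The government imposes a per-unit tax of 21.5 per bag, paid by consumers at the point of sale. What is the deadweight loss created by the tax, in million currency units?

Deadweight loss = 184.9 million.

Without the tax, 156 − P = 4P − 39 gives 5P = 195, so P* = 39 and Q* = 117.
With the tax collected from consumers, demand (in seller-price terms) shifts: Qd = 156 − (P + 21.5).
Solving gives Q = 99.8 with consumers paying 56.2 and sellers receiving 34.7 (the 21.5 wedge).
Quantity falls by |ΔQ| = |117 − 99.8| = 17.2.
DWL = ½ · t · |ΔQ| = ½ · 21.5 · 17.2 = 184.9.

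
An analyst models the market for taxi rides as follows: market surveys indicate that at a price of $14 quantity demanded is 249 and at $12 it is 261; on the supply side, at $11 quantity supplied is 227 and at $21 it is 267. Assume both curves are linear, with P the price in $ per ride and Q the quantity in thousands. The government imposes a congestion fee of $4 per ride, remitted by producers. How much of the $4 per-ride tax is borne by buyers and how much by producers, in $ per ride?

Buyers bear $1.6 per ride; producers bear $2.4 per ride.

Demand slope: (261 − 249)/(12 − 14) = -6, so Qd = 333 − 6P.
Supply slope: (267 − 227)/(21 − 11) = 4, so Qs = 4P + 183.
Before the tax: set 333 − 6P = 4P + 183 → P* = $15, Q* = 243.
With the tax collected from producers, supply shifts: Qs = 4(P − 4) + 183.
Solving gives Q = 233.4 with buyers paying $16.6 and producers receiving $12.6 (the $4 wedge).
Burden on buyers: $1.6; on producers: $2.4. (They sum to $4.)
The less price-elastic side of the market bears the larger share of a per-unit tax.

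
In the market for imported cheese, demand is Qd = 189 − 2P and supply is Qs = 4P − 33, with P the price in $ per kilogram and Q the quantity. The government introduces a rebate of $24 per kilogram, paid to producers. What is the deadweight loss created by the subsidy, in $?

Deadweight loss = $384.

Before the subsidy: set 189 − 2P = 4P − 33 → P* = $37, Q* = 115.
With a per-unit subsidy paid to producers, each receives P + 24 per unit sold, so supply becomes Qs = 4(P + 24) − 33.
Solving gives Q = 147 with consumers paying $21 and producers receiving $45 (the $24 wedge).
Quantity rises by |ΔQ| = |115 − 147| = 32.
DWL = ½ · t · |ΔQ| = ½ · 24 · 32 = $384.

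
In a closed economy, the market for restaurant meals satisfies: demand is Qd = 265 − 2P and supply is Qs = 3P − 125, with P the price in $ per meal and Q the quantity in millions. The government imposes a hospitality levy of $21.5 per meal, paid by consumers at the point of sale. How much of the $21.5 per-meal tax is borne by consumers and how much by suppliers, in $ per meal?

Consumers bear $12.9 per meal; suppliers bear $8.6 per meal.

Before the tax: set 265 − 2P = 3P − 125 → P* = $78, Q* = 109.
With the tax collected from consumers, demand (in seller-price terms) shifts: Qd = 265 − 2(P + 21.5).
Solving gives Q = 83.2 with consumers paying $90.9 and suppliers receiving $69.4 (the $21.5 wedge).
Burden on consumers: $12.9; on suppliers: $8.6. (They sum to $21.5.)
The less price-elastic side of the market bears the larger share of a per-unit tax.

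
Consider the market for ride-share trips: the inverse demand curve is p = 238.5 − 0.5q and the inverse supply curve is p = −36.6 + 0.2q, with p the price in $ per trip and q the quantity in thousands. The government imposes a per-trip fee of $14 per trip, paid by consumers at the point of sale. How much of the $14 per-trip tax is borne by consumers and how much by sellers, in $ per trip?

Consumers bear $10 per trip; sellers bear $4 per trip.

Rewrite in direct form: qd = 477 − 2p and qs = 5p + 183.
Before the tax: set 477 − 2p = 5p + 183 → p* = $42, q* = 393.
With the tax collected from consumers, demand (in seller-price terms) shifts: qd = 477 − 2(p + 14).
New equilibrium: consumers pay $52, sellers receive $38, q = 373. (Wedge: pb − ps = 14.)
Burden on consumers: $10; on sellers: $4. (They sum to $14.)
The less price-elastic side of the market bears the larger share of a per-unit tax.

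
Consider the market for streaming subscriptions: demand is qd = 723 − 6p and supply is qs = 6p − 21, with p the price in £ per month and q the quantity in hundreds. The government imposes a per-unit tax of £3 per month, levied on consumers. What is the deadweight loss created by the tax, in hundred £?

Deadweight loss = £13.5 hundred.

Without the tax, 723 − 6p = 6p − 21 gives 12p = 744, so p* = £62 and q* = 351.
With the tax collected from consumers, demand (in seller-price terms) shifts: qd = 723 − 6(p + 3).
New equilibrium: consumers pay £63.5, suppliers receive £60.5, q = 342. (Wedge: pb − ps = 3.)
Quantity falls by |ΔQ| = |351 − 342| = 9.
DWL = ½ · t · |ΔQ| = ½ · 3 · 9 = £13.5.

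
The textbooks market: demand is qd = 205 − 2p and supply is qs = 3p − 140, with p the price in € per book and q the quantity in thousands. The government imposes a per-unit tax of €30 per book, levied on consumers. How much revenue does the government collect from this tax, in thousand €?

Without the tax, 205 − 2p = 3p − 140 gives 5p = 345, so p* = €69 and q* = 67.
With the tax collected from consumers, demand (in seller-price terms) shifts: qd = 205 − 2(p + 30).
Solving gives q = 31 with consumers paying €87 and sellers receiving €57 (the €30 wedge).
Revenue = t · Q = 30 · 31 = €930.

Tax revenue = €930 thousand.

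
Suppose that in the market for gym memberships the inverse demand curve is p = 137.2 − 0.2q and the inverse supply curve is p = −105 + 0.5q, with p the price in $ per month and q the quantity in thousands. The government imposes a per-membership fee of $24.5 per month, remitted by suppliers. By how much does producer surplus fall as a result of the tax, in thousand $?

Rewrite in direct form: qd = 686 − 5p and qs = 2p + 210.
Before the tax: set 686 − 5p = 2p + 210 → p* = $68, q* = 346.
With the tax collected from suppliers, supply shifts: qs = 2(p − 24.5) + 210.
Solving gives q = 311 with buyers paying $75 and suppliers receiving $50.5 (the $24.5 wedge).
ΔPS is the trapezoid between Q = 311 and Q = 346 of height $17.5: ½ · (346 + 311) · 17.5 = $5748.75.

Producer surplus falls by $5748.75 thousand.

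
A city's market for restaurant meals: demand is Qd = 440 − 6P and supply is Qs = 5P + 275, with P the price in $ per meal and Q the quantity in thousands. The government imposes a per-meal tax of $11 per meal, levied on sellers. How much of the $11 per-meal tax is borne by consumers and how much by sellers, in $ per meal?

Without the tax, 440 − 6P = 5P + 275 gives 11P = 165, so P* = $15 and Q* = 350.
With the tax collected from sellers, supply shifts: Qs = 5(P − 11) + 275.
Solving gives Q = 320 with consumers paying $20 and sellers receiving $9 (the $11 wedge).
Burden on consumers: $5; on sellers: $6. (They sum to $11.)
The less price-elastic side of the market bears the larger share of a per-unit tax.

Consumers bear $5 per meal; sellers bear $6 per meal.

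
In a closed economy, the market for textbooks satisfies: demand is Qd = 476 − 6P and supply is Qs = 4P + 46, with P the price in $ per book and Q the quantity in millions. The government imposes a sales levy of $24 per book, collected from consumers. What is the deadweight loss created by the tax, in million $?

Without the tax, 476 − 6P = 4P + 46 gives 10P = 430, so P* = $43 and Q* = 218.
With the tax collected from consumers, demand (in seller-price terms) shifts: Qd = 476 − 6(P + 24).
Solving gives Q = 160.4 with consumers paying $52.6 and producers receiving $28.6 (the $24 wedge).
Quantity falls by |ΔQ| = |218 − 160.4| = 57.6.
DWL = ½ · t · |ΔQ| = ½ · 24 · 57.6 = $691.2.

Deadweight loss = $691.2 million.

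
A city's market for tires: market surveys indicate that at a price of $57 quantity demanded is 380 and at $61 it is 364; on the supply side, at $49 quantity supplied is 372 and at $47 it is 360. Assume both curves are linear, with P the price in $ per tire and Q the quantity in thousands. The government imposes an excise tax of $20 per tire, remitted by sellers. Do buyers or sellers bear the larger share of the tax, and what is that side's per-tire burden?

Buyers bear the larger share: $12 per tire.

Demand slope: (364 − 380)/(61 − 57) = -4, so Qd = 608 − 4P.
Supply slope: (360 − 372)/(47 − 49) = 6, so Qs = 6P + 78.
Without the tax, 608 − 4P = 6P + 78 gives 10P = 530, so P* = $53 and Q* = 396.
With the tax collected from sellers, supply shifts: Qs = 6(P − 20) + 78.
New equilibrium: buyers pay $65, sellers receive $45, Q = 348. (Wedge: Pb − Ps = 20.)
Per-tire burden: buyers $12, sellers $8.
Buyers take the larger share because demand is less price-elastic here (demand slope 4 vs supply slope 6).
The less price-elastic side of the market bears the larger share of a per-unit tax.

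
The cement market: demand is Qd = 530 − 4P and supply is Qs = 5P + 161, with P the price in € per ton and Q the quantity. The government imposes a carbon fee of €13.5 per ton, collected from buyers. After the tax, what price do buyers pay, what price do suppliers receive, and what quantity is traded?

Before the tax: set 530 − 4P = 5P + 161 → P* = €41, Q* = 366.
With the tax collected from buyers, demand (in seller-price terms) shifts: Qd = 530 − 4(P + 13.5).
Solving gives Q = 336 with buyers paying €48.5 and suppliers receiving €35 (the €13.5 wedge).
The less price-elastic side of the market bears the larger share of a per-unit tax.

Buyers pay €48.5; suppliers receive €35; quantity = 336.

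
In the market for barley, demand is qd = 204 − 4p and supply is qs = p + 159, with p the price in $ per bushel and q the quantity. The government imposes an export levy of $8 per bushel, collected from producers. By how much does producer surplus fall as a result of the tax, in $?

Producer surplus falls by $1054.72.

Before the tax: set 204 − 4p = p + 159 → p* = $9, q* = 168.
With the tax collected from producers, supply shifts: qs = (p − 8) + 159.
New equilibrium: buyers pay $10.6, producers receive $2.6, q = 161.6. (Wedge: pb − ps = 8.)
ΔPS is the trapezoid between Q = 161.6 and Q = 168 of height $6.4: ½ · (168 + 161.6) · 6.4 = $1054.72.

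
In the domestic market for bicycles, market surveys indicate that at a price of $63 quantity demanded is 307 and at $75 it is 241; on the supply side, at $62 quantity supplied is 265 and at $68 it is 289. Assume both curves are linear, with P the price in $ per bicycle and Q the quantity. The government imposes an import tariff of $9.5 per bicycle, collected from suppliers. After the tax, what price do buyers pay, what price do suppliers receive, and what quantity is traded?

Buyers pay $71; suppliers receive $61.5; quantity = 263.

Demand slope: (241 − 307)/(75 − 63) = -5.5, so Qd = 653.5 − 5.5P.
Supply slope: (289 − 265)/(68 − 62) = 4, so Qs = 4P + 17.
Without the tax, 653.5 − 5.5P = 4P + 17 gives 9.5P = 636.5, so P* = $67 and Q* = 285.
With the tax collected from suppliers, supply shifts: Qs = 4(P − 9.5) + 17.
Solving gives Q = 263 with buyers paying $71 and suppliers receiving $61.5 (the $9.5 wedge).
The less price-elastic side of the market bears the larger share of a per-unit tax.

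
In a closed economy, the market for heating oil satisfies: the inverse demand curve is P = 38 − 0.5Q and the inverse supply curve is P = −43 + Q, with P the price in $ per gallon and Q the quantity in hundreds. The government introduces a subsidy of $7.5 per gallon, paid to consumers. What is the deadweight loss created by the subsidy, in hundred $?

Inverting to Q(P) form: Qd = 76 − 2P; Qs = P + 43.
Without the subsidy, 76 − 2P = P + 43 gives 3P = 33, so P* = $11 and Q* = 54.
With a per-unit subsidy paid to consumers, each effectively pays P − 7.5, so demand becomes Qd = 76 − 2(P − 7.5).
New equilibrium: consumers pay $8.5, sellers receive $16, Q = 59. (Wedge: Pb − Ps = −7.5.)
Quantity rises by |ΔQ| = |54 − 59| = 5.
DWL = ½ · t · |ΔQ| = ½ · 7.5 · 5 = $18.75.

Deadweight loss = $18.75 hundred.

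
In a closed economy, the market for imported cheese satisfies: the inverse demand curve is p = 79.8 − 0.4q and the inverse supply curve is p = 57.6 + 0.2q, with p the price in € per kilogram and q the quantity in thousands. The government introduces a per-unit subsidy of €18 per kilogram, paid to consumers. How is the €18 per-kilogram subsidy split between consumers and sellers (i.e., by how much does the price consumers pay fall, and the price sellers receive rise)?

Consumers gain €12 per kilogram; sellers gain €6 per kilogram.

Inverting to q(p) form: qd = 199.5 − 2.5p; qs = 5p − 288.
Without the subsidy, 199.5 − 2.5p = 5p − 288 gives 7.5p = 487.5, so p* = €65 and q* = 37.
With a per-unit subsidy paid to consumers, each effectively pays p − 18, so demand becomes qd = 199.5 − 2.5(p − 18).
Solving gives q = 67 with consumers paying €53 and sellers receiving €71 (the €18 wedge).
Gain to consumers: €12; to sellers: €6. (They sum to €18.)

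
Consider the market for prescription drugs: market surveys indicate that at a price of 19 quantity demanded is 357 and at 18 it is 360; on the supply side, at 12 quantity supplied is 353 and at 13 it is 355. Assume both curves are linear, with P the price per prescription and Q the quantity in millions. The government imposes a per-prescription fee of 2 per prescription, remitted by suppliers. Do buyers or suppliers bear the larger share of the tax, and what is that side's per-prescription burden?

Suppliers bear the larger share: 1.2 per prescription.

Demand slope: (360 − 357)/(18 − 19) = -3, so Qd = 414 − 3P.
Supply slope: (355 − 353)/(13 − 12) = 2, so Qs = 2P + 329.
Before the tax: set 414 − 3P = 2P + 329 → P* = 17, Q* = 363.
With the tax collected from suppliers, supply shifts: Qs = 2(P − 2) + 329.
New equilibrium: buyers pay 17.8, suppliers receive 15.8, Q = 360.6. (Wedge: Pb − Ps = 2.)
Per-prescription burden: buyers 0.8, suppliers 1.2.
Suppliers take the larger share because supply is less price-elastic here (demand slope 3 vs supply slope 2).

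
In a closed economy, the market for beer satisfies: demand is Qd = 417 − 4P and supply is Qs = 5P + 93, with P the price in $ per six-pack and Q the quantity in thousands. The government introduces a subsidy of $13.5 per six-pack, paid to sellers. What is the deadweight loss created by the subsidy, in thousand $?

Before the subsidy: set 417 − 4P = 5P + 93 → P* = $36, Q* = 273.
With a per-unit subsidy paid to sellers, each receives P + 13.5 per unit sold, so supply becomes Qs = 5(P + 13.5) + 93.
New equilibrium: consumers pay $28.5, sellers receive $42, Q = 303. (Wedge: Pb − Ps = −13.5.)
Quantity rises by |ΔQ| = |273 − 303| = 30.
DWL = ½ · t · |ΔQ| = ½ · 13.5 · 30 = $202.5.

Deadweight loss = $202.5 thousand.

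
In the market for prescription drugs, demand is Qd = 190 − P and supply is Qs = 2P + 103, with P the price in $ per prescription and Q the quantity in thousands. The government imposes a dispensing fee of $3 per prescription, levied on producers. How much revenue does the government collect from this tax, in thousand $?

Tax revenue = $477 thousand.

Before the tax: set 190 − P = 2P + 103 → P* = $29, Q* = 161.
With the tax collected from producers, supply shifts: Qs = 2(P − 3) + 103.
Solving gives Q = 159 with buyers paying $31 and producers receiving $28 (the $3 wedge).
Revenue = t · Q = 3 · 159 = $477.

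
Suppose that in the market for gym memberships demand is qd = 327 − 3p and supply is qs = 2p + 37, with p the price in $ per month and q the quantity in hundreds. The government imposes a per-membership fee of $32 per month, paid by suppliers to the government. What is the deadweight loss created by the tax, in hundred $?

Without the tax, 327 − 3p = 2p + 37 gives 5p = 290, so p* = $58 and q* = 153.
With the tax collected from suppliers, supply shifts: qs = 2(p − 32) + 37.
New equilibrium: buyers pay $70.8, suppliers receive $38.8, q = 114.6. (Wedge: pb − ps = 32.)
Quantity falls by |ΔQ| = |153 − 114.6| = 38.4.
DWL = ½ · t · |ΔQ| = ½ · 32 · 38.4 = $614.4.

Deadweight loss = $614.4 hundred.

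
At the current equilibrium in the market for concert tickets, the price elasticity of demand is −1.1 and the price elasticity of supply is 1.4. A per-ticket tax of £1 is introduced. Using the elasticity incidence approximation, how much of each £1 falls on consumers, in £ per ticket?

Consumers bear ≈ £0.56 per ticket.

Incidence ratio: consumers' share ≈ εs / (εs + |εd|) = 1.4 / (1.4 + 1.1) = 0.56.
So consumers bear ≈ 0.56 × £1 = £0.56; producers bear £0.44.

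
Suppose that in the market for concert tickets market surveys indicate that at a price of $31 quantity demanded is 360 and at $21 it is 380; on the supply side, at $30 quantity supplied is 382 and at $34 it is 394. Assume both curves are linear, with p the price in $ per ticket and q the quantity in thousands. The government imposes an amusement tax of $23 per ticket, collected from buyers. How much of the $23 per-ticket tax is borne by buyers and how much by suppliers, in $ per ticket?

Buyers bear $13.8 per ticket; suppliers bear $9.2 per ticket.

Demand slope: (380 − 360)/(21 − 31) = -2, so qd = 422 − 2p.
Supply slope: (394 − 382)/(34 − 30) = 3, so qs = 3p + 292.
Before the tax: set 422 − 2p = 3p + 292 → p* = $26, q* = 370.
With the tax collected from buyers, demand (in seller-price terms) shifts: qd = 422 − 2(p + 23).
New equilibrium: buyers pay $39.8, suppliers receive $16.8, q = 342.4. (Wedge: pb − ps = 23.)
Burden on buyers: $13.8; on suppliers: $9.2. (They sum to $23.)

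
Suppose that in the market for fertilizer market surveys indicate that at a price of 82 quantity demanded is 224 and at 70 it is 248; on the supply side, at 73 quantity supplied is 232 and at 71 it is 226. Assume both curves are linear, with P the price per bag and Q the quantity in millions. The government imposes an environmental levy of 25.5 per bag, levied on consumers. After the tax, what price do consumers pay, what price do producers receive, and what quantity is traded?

Demand slope: (248 − 224)/(70 − 82) = -2, so Qd = 388 − 2P.
Supply slope: (226 − 232)/(71 − 73) = 3, so Qs = 3P + 13.
Before the tax: set 388 − 2P = 3P + 13 → P* = 75, Q* = 238.
With the tax collected from consumers, demand (in seller-price terms) shifts: Qd = 388 − 2(P + 25.5).
New equilibrium: consumers pay 90.3, producers receive 64.8, Q = 207.4. (Wedge: Pb − Ps = 25.5.)
The less price-elastic side of the market bears the larger share of a per-unit tax.

Consumers pay 90.3; producers receive 64.8; quantity = 207.4.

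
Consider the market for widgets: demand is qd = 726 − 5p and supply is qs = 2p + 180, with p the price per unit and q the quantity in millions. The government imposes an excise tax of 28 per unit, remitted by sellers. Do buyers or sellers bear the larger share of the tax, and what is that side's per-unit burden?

Without the tax, 726 − 5p = 2p + 180 gives 7p = 546, so p* = 78 and q* = 336.
With the tax collected from sellers, supply shifts: qs = 2(p − 28) + 180.
Solving gives q = 296 with buyers paying 86 and sellers receiving 58 (the 28 wedge).
Per-unit burden: buyers 8, sellers 20.
Sellers take the larger share because supply is less price-elastic here (demand slope 5 vs supply slope 2).
The less price-elastic side of the market bears the larger share of a per-unit tax.

Sellers bear the larger share: 20 per unit.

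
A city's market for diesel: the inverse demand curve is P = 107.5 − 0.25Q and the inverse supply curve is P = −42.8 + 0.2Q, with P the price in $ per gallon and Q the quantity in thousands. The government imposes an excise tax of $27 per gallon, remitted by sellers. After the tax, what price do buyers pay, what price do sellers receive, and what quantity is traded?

Rewrite in direct form: Qd = 430 − 4P and Qs = 5P + 214.
Before the tax: set 430 − 4P = 5P + 214 → P* = $24, Q* = 334.
With the tax collected from sellers, supply shifts: Qs = 5(P − 27) + 214.
New equilibrium: buyers pay $39, sellers receive $12, Q = 274. (Wedge: Pb − Ps = 27.)

Buyers pay $39; sellers receive $12; quantity = 274.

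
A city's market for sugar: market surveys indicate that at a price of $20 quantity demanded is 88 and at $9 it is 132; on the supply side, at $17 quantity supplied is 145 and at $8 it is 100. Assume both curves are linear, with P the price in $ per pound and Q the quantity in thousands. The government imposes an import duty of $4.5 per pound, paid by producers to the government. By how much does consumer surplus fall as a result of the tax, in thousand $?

Demand slope: (132 − 88)/(9 − 20) = -4, so Qd = 168 − 4P.
Supply slope: (100 − 145)/(8 − 17) = 5, so Qs = 5P + 60.
Before the tax: set 168 − 4P = 5P + 60 → P* = $12, Q* = 120.
With the tax collected from producers, supply shifts: Qs = 5(P − 4.5) + 60.
New equilibrium: buyers pay $14.5, producers receive $10, Q = 110. (Wedge: Pb − Ps = 4.5.)
ΔCS is the trapezoid between Q = 110 and Q = 120 of height $2.5: ½ · (120 + 110) · 2.5 = $287.5.

Consumer surplus falls by $287.5 thousand.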